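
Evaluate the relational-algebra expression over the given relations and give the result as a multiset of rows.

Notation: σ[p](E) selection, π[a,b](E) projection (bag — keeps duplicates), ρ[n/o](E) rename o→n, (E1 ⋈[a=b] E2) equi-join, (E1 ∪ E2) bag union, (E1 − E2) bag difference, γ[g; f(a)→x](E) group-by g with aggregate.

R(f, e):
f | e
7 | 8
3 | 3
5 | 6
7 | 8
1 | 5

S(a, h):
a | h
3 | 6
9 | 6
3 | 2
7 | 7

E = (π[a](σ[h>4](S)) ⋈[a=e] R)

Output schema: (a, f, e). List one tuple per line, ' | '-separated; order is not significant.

Per-node cardinality:
  S → 4
  σ[h>4](S) → 3
  π[a](σ[h>4](S)) → 3
  R → 5
  (π[a](σ[h>4](S)) ⋈[a=e] R) → 1

== RESULT ==
a | f | e
3 | 3 | 3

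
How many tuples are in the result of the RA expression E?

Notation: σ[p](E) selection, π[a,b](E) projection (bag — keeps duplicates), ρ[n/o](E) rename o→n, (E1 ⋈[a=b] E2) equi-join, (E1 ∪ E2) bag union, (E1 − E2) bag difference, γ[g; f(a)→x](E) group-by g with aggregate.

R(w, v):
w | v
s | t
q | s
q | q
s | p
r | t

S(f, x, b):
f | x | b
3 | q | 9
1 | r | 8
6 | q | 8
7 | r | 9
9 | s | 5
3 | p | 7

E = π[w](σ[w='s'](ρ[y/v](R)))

Per-node cardinality:
  R → 5
  ρ[y/v](R) → 5
  σ[w='s'](ρ[y/v](R)) → 2
  π[w](σ[w='s'](ρ[y/v](R))) → 2

|E| = 2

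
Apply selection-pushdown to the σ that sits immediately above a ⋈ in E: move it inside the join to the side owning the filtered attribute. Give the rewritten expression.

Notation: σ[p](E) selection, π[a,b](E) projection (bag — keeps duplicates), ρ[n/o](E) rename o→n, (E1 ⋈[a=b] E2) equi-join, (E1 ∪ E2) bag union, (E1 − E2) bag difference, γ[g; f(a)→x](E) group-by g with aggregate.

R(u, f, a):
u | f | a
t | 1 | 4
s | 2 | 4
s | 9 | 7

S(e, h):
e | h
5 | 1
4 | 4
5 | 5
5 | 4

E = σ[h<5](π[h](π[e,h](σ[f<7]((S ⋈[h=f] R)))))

σ filters on f, owned by the right side.
E' = σ[h<5](π[h](π[e,h]((S ⋈[h=f] σ[f<7](R)))))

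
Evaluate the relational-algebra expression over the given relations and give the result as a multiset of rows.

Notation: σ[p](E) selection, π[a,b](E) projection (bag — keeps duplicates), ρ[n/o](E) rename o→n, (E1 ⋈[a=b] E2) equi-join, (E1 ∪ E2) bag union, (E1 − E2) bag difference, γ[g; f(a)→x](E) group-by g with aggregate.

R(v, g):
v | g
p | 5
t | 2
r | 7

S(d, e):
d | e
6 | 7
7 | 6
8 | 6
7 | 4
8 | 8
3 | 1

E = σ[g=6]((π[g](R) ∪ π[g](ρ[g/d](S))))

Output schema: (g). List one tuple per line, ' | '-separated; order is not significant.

Subexpression sizes:
  R → 3
  π[g](R) → 3
  S → 6
  ρ[g/d](S) → 6
  π[g](ρ[g/d](S)) → 6
  (π[g](R) ∪ π[g](ρ[g/d](S))) → 9
  σ[g=6]((π[g](R) ∪ π[g](ρ[g/d](S)))) → 1

== RESULT ==
g
6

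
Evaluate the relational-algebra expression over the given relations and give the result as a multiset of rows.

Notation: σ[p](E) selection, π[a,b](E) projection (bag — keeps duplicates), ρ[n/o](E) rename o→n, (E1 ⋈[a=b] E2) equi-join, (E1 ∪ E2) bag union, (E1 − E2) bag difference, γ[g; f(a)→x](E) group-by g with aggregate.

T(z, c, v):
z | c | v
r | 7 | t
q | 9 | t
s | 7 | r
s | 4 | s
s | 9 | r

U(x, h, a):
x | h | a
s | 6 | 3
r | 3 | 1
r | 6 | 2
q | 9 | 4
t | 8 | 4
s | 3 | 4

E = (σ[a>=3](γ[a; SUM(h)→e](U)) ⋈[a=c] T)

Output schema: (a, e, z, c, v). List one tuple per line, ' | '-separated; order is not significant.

Row counts bottom-up:
  U → 6
  γ[a; SUM(h)→e](U) → 4
  σ[a>=3](γ[a; SUM(h)→e](U)) → 2
  T → 5
  (σ[a>=3](γ[a; SUM(h)→e](U)) ⋈[a=c] T) → 1

== RESULT ==
a | e | z | c | v
4 | 20 | s | 4 | s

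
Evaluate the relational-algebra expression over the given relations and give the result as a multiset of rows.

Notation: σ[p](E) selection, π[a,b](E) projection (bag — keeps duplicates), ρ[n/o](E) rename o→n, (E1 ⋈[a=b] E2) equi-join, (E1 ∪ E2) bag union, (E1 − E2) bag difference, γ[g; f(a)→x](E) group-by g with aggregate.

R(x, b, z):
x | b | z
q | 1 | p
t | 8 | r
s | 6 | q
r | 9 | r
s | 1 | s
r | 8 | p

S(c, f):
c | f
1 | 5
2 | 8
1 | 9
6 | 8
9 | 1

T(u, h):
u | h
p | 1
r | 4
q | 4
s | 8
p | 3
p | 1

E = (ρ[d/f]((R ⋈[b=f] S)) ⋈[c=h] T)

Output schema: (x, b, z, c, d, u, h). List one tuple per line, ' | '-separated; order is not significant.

Per-node cardinality:
  R → 6
  S → 5
  (R ⋈[b=f] S) → 7
  ρ[d/f]((R ⋈[b=f] S)) → 7
  T → 6
  (ρ[d/f]((R ⋈[b=f] S)) ⋈[c=h] T) → 2

== RESULT ==
x | b | z | c | d | u | h
r | 9 | r | 1 | 9 | p | 1
r | 9 | r | 1 | 9 | p | 1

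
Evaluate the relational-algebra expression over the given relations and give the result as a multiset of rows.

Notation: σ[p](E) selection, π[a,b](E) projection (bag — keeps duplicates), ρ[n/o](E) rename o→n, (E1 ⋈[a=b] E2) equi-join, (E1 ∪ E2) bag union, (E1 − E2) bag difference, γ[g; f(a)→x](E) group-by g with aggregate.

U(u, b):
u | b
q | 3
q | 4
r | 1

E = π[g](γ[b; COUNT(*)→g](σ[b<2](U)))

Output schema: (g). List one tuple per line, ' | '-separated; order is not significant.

Stepwise |·|:
  U → 3
  σ[b<2](U) → 1
  γ[b; COUNT(*)→g](σ[b<2](U)) → 1
  π[g](γ[b; COUNT(*)→g](σ[b<2](U))) → 1

== RESULT ==
g
1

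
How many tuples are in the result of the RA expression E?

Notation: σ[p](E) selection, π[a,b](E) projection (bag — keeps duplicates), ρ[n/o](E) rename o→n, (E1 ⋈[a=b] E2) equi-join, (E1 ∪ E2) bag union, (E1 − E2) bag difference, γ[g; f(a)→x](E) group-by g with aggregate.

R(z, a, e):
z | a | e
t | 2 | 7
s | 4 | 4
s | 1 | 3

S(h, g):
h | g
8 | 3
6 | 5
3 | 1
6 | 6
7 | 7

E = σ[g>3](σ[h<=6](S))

Stepwise |·|:
  S → 5
  σ[h<=6](S) → 3
  σ[g>3](σ[h<=6](S)) → 2

|E| = 2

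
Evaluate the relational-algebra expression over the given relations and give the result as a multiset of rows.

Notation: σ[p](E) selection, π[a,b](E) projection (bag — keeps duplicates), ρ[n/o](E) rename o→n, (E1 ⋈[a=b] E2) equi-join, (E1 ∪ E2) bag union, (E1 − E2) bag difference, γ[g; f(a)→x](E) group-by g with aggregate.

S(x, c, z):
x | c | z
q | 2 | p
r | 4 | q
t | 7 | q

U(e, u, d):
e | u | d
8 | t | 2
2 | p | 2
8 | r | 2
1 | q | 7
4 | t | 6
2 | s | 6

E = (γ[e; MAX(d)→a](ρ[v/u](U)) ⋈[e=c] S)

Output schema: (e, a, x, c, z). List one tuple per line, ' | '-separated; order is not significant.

Row counts bottom-up:
  U → 6
  ρ[v/u](U) → 6
  γ[e; MAX(d)→a](ρ[v/u](U)) → 4
  S → 3
  (γ[e; MAX(d)→a](ρ[v/u](U)) ⋈[e=c] S) → 2

== RESULT ==
e | a | x | c | z
2 | 6 | q | 2 | p
4 | 6 | r | 4 | q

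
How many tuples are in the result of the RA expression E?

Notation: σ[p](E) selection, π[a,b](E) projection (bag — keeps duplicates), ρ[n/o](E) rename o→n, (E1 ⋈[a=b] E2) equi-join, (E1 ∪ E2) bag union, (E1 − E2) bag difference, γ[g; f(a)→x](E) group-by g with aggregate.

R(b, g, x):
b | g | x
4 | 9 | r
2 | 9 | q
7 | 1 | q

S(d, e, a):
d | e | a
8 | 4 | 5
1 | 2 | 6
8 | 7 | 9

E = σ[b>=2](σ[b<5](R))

Subexpression sizes:
  R → 3
  σ[b<5](R) → 2
  σ[b>=2](σ[b<5](R)) → 2

|E| = 2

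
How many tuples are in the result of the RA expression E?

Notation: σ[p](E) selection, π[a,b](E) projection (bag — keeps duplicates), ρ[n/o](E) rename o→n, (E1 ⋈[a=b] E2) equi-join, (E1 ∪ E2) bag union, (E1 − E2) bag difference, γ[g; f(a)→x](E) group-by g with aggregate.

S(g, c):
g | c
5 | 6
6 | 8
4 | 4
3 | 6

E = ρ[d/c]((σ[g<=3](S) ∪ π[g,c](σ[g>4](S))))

Stepwise |·|:
  S → 4
  σ[g<=3](S) → 1
  S → 4
  σ[g>4](S) → 2
  π[g,c](σ[g>4](S)) → 2
  (σ[g<=3](S) ∪ π[g,c](σ[g>4](S))) → 3
  ρ[d/c]((σ[g<=3](S) ∪ π[g,c](σ[g>4](S)))) → 3

|E| = 3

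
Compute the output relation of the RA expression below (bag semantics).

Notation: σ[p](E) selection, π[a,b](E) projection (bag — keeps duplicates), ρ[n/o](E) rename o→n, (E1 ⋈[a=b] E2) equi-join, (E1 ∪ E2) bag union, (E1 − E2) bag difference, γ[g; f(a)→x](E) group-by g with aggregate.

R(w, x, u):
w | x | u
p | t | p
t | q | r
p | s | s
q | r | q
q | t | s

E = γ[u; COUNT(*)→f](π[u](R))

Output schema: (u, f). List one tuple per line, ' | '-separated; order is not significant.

Row counts bottom-up:
  R → 5
  π[u](R) → 5
  γ[u; COUNT(*)→f](π[u](R)) → 4

== RESULT ==
u | f
p | 1
q | 1
r | 1
s | 2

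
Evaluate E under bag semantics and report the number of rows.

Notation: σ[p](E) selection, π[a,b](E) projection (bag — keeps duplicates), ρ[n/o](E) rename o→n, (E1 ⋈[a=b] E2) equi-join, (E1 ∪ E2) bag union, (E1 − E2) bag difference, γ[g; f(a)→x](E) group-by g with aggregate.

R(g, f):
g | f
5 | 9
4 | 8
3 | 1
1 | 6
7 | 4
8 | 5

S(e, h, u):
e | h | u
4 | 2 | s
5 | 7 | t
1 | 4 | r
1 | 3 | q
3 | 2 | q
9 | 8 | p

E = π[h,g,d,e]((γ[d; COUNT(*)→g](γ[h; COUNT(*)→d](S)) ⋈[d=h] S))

Stepwise |·|:
  S → 6
  γ[h; COUNT(*)→d](S) → 5
  γ[d; COUNT(*)→g](γ[h; COUNT(*)→d](S)) → 2
  S → 6
  (γ[d; COUNT(*)→g](γ[h; COUNT(*)→d](S)) ⋈[d=h] S) → 2
  π[h,g,d,e]((γ[d; COUNT(*)→g](γ[h; COUNT(*)→d](S)) ⋈[d=h] S)) → 2

|E| = 2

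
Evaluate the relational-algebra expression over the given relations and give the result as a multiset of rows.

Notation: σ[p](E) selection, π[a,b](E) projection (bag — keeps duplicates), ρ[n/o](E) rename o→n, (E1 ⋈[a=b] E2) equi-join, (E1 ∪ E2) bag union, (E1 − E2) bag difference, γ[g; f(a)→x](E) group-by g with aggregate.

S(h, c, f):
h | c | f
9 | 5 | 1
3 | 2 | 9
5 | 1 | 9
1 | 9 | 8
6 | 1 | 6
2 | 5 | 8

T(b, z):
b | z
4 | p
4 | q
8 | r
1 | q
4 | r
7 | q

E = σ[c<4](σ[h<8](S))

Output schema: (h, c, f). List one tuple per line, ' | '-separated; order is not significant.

Row counts bottom-up:
  S → 6
  σ[h<8](S) → 5
  σ[c<4](σ[h<8](S)) → 3

== RESULT ==
h | c | f
3 | 2 | 9
5 | 1 | 9
6 | 1 | 6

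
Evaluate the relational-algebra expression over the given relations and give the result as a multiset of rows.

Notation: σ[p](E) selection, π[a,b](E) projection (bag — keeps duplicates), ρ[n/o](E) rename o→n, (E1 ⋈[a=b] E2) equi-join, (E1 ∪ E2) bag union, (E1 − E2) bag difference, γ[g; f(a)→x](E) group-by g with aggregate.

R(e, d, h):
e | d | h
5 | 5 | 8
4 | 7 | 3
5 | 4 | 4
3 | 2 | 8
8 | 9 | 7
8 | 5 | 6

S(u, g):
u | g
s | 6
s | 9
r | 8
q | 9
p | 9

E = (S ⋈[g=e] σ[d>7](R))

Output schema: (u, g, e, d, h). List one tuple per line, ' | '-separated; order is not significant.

Per-node cardinality:
  S → 5
  R → 6
  σ[d>7](R) → 1
  (S ⋈[g=e] σ[d>7](R)) → 1

== RESULT ==
u | g | e | d | h
r | 8 | 8 | 9 | 7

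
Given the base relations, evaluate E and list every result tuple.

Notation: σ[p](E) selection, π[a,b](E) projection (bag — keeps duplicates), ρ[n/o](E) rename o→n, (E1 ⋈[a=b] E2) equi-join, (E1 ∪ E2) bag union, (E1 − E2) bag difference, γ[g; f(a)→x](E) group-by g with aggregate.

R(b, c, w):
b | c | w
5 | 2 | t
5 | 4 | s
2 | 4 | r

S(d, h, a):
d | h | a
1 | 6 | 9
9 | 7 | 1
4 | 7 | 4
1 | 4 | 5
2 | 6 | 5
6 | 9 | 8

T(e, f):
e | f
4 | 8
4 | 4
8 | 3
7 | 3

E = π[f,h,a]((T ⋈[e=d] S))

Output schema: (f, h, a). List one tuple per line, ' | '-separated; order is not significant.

Stepwise |·|:
  T → 4
  S → 6
  (T ⋈[e=d] S) → 2
  π[f,h,a]((T ⋈[e=d] S)) → 2

== RESULT ==
f | h | a
4 | 7 | 4
8 | 7 | 4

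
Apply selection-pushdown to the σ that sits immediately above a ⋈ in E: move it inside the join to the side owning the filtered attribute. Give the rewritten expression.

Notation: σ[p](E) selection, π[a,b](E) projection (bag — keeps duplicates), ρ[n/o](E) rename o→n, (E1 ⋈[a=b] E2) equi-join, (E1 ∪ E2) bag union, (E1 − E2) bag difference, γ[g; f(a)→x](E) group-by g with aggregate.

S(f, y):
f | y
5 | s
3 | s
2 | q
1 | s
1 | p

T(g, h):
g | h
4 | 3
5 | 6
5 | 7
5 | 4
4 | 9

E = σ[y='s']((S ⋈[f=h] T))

σ filters on y, owned by the left side.
E' = (σ[y='s'](S) ⋈[f=h] T)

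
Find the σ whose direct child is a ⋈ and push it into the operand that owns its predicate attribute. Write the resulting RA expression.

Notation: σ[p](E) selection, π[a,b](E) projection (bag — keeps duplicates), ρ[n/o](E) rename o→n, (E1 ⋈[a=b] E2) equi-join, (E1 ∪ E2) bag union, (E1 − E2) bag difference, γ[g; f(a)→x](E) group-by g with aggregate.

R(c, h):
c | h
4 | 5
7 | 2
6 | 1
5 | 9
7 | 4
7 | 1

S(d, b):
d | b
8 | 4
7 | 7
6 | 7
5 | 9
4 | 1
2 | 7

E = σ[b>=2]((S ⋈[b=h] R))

σ filters on b, owned by the left side.
E' = (σ[b>=2](S) ⋈[b=h] R)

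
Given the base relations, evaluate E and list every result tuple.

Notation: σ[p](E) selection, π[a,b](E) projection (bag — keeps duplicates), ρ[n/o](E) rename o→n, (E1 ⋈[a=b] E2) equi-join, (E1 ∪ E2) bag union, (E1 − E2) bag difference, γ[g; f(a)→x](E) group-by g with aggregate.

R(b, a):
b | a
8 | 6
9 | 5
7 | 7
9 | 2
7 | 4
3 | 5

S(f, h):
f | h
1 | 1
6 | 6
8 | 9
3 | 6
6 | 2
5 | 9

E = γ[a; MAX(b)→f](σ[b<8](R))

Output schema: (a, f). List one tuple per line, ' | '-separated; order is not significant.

Stepwise |·|:
  R → 6
  σ[b<8](R) → 3
  γ[a; MAX(b)→f](σ[b<8](R)) → 3

== RESULT ==
a | f
4 | 7
5 | 3
7 | 7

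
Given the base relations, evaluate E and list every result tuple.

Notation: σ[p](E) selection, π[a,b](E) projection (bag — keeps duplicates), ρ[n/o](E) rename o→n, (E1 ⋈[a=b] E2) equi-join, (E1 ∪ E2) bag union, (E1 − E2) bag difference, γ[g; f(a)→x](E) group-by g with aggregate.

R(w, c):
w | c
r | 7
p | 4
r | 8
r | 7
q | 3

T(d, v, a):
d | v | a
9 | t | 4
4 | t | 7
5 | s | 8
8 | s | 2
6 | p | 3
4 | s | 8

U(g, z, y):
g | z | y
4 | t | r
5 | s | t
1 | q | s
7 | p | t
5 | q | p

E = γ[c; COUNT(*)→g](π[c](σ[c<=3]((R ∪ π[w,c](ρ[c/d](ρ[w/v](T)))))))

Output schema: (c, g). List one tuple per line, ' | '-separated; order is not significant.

Row counts bottom-up:
  R → 5
  T → 6
  ρ[w/v](T) → 6
  ρ[c/d](ρ[w/v](T)) → 6
  π[w,c](ρ[c/d](ρ[w/v](T))) → 6
  (R ∪ π[w,c](ρ[c/d](ρ[w/v](T)))) → 11
  σ[c<=3]((R ∪ π[w,c](ρ[c/d](ρ[w/v](T))))) → 1
  π[c](σ[c<=3]((R ∪ π[w,c](ρ[c/d](ρ[w/v](T)))))) → 1
  γ[c; COUNT(*)→g](π[c](σ[c<=3]((R ∪ π[w,c](ρ[c/d](ρ[w/v](T))))))) → 1

== RESULT ==
c | g
3 | 1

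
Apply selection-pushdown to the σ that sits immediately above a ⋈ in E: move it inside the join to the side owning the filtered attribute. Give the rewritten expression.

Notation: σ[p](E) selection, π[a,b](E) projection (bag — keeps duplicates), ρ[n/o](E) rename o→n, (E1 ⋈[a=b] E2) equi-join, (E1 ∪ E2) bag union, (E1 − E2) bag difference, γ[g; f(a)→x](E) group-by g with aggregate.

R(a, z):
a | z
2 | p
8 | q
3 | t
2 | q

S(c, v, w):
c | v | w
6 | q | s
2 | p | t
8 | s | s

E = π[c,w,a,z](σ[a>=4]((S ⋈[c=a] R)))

σ filters on a, owned by the right side.
E' = π[c,w,a,z]((S ⋈[c=a] σ[a>=4](R)))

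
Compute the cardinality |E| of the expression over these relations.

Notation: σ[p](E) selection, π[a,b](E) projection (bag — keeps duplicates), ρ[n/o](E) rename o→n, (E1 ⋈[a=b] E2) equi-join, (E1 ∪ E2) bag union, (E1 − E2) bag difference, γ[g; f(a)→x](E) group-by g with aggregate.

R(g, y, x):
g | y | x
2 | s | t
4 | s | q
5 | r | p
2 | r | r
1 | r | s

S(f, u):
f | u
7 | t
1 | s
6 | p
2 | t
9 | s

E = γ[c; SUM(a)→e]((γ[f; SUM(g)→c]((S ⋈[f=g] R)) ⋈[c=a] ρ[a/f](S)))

Subexpression sizes:
  S → 5
  R → 5
  (S ⋈[f=g] R) → 3
  γ[f; SUM(g)→c]((S ⋈[f=g] R)) → 2
  S → 5
  ρ[a/f](S) → 5
  (γ[f; SUM(g)→c]((S ⋈[f=g] R)) ⋈[c=a] ρ[a/f](S)) → 1
  γ[c; SUM(a)→e]((γ[f; SUM(g)→c]((S ⋈[f=g] R)) ⋈[c=a] ρ[a/f](S))) → 1

|E| = 1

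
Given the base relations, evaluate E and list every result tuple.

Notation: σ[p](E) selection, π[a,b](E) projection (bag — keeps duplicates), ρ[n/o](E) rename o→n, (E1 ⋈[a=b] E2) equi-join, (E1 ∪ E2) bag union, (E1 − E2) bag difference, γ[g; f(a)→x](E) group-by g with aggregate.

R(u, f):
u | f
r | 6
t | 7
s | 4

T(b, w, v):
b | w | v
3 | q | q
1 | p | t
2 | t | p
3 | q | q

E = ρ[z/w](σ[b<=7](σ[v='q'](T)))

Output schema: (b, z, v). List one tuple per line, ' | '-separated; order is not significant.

Row counts bottom-up:
  T → 4
  σ[v='q'](T) → 2
  σ[b<=7](σ[v='q'](T)) → 2
  ρ[z/w](σ[b<=7](σ[v='q'](T))) → 2

== RESULT ==
b | z | v
3 | q | q
3 | q | q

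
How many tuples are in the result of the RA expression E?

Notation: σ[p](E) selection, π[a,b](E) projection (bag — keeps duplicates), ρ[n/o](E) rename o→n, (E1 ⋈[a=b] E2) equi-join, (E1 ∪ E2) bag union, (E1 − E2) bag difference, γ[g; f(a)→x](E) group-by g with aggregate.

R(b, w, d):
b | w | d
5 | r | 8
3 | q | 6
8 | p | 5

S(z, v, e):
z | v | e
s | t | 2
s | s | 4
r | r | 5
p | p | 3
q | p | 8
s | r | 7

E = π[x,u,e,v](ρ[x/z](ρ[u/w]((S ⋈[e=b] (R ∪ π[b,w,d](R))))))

Stepwise |·|:
  S → 6
  R → 3
  R → 3
  π[b,w,d](R) → 3
  (R ∪ π[b,w,d](R)) → 6
  (S ⋈[e=b] (R ∪ π[b,w,d](R))) → 6
  ρ[u/w]((S ⋈[e=b] (R ∪ π[b,w,d](R)))) → 6
  ρ[x/z](ρ[u/w]((S ⋈[e=b] (R ∪ π[b,w,d](R))))) → 6
  π[x,u,e,v](ρ[x/z](ρ[u/w]((S ⋈[e=b] (R ∪ π[b,w,d](R)))))) → 6

|E| = 6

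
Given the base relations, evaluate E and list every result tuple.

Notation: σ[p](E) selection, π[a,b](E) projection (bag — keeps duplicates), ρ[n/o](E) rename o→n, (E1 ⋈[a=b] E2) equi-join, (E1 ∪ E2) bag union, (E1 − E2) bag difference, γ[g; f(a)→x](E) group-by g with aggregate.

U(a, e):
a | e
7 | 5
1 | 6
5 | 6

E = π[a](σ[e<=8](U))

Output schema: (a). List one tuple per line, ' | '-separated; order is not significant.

Per-node cardinality:
  U → 3
  σ[e<=8](U) → 3
  π[a](σ[e<=8](U)) → 3

== RESULT ==
a
1
5
7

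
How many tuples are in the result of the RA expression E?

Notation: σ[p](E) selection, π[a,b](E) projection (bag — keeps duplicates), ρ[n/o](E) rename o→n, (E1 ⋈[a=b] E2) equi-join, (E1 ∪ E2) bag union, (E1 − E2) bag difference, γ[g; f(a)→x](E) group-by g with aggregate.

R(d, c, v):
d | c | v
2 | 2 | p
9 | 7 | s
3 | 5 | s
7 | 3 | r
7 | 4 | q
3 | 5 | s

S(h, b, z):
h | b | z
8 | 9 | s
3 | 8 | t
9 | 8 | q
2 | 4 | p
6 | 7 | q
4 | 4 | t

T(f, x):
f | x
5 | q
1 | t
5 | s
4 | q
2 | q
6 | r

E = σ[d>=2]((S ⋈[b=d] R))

Stepwise |·|:
  S → 6
  R → 6
  (S ⋈[b=d] R) → 3
  σ[d>=2]((S ⋈[b=d] R)) → 3

|E| = 3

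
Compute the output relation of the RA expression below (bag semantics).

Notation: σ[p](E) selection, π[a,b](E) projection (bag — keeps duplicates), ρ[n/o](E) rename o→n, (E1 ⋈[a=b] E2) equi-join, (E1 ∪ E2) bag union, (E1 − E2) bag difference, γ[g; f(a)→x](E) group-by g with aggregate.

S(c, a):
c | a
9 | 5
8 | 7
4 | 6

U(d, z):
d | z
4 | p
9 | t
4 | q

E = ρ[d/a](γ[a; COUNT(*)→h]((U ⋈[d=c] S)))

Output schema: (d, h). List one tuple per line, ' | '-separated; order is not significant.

Stepwise |·|:
  U → 3
  S → 3
  (U ⋈[d=c] S) → 3
  γ[a; COUNT(*)→h]((U ⋈[d=c] S)) → 2
  ρ[d/a](γ[a; COUNT(*)→h]((U ⋈[d=c] S))) → 2

== RESULT ==
d | h
5 | 1
6 | 2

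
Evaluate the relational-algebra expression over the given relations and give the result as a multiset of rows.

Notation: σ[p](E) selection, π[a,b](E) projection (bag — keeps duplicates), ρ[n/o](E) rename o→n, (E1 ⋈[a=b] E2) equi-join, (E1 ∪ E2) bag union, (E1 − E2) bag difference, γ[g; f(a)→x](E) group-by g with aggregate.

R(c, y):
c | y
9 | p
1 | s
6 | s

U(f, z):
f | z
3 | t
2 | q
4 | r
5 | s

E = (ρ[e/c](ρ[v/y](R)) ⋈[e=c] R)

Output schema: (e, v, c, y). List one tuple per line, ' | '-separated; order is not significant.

Per-node cardinality:
  R → 3
  ρ[v/y](R) → 3
  ρ[e/c](ρ[v/y](R)) → 3
  R → 3
  (ρ[e/c](ρ[v/y](R)) ⋈[e=c] R) → 3

== RESULT ==
e | v | c | y
1 | s | 1 | s
6 | s | 6 | s
9 | p | 9 | p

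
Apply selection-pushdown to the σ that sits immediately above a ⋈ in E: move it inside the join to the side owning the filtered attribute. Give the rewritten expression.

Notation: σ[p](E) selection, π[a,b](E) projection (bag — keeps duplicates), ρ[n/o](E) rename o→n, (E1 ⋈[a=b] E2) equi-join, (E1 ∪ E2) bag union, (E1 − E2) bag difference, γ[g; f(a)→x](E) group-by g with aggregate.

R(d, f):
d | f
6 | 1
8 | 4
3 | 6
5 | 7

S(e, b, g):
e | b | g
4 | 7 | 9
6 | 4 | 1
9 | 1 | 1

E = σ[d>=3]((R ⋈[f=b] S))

σ filters on d, owned by the left side.
E' = (σ[d>=3](R) ⋈[f=b] S)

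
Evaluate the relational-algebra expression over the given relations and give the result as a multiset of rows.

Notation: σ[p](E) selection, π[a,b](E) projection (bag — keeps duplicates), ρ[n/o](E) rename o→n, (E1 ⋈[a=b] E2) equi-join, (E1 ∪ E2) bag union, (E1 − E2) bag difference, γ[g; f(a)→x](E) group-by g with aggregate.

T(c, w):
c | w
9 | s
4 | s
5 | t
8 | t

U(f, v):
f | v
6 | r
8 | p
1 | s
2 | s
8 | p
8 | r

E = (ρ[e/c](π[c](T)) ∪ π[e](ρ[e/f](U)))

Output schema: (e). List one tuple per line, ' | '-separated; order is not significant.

Subexpression sizes:
  T → 4
  π[c](T) → 4
  ρ[e/c](π[c](T)) → 4
  U → 6
  ρ[e/f](U) → 6
  π[e](ρ[e/f](U)) → 6
  (ρ[e/c](π[c](T)) ∪ π[e](ρ[e/f](U))) → 10

== RESULT ==
e
1
2
4
5
6
8
8
8
8
9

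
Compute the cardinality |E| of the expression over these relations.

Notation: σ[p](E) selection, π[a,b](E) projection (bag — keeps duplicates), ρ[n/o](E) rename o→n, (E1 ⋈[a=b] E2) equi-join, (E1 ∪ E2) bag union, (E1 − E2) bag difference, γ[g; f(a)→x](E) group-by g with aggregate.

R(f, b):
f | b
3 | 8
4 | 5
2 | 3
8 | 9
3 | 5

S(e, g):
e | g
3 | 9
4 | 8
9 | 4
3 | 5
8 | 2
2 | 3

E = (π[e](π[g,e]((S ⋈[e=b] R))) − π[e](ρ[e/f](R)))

Subexpression sizes:
  S → 6
  R → 5
  (S ⋈[e=b] R) → 4
  π[g,e]((S ⋈[e=b] R)) → 4
  π[e](π[g,e]((S ⋈[e=b] R))) → 4
  R → 5
  ρ[e/f](R) → 5
  π[e](ρ[e/f](R)) → 5
  (π[e](π[g,e]((S ⋈[e=b] R))) − π[e](ρ[e/f](R))) → 1

|E| = 1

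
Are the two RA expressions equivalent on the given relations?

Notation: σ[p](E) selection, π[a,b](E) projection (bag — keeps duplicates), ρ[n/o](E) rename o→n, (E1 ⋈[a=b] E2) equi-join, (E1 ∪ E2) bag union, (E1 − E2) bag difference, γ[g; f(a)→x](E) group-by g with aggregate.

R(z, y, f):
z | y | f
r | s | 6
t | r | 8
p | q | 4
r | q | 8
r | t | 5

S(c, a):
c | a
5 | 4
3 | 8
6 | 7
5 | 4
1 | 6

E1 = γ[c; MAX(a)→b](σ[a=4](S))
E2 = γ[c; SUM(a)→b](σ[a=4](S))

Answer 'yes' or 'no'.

E1 row counts bottom-up:
  S → 5
  σ[a=4](S) → 2
  γ[c; MAX(a)→b](σ[a=4](S)) → 1
E2 row counts bottom-up:
  S → 5
  σ[a=4](S) → 2
  γ[c; SUM(a)→b](σ[a=4](S)) → 1

E1 result:
c | b
5 | 4
E2 result:
c | b
5 | 8
Witness: (5, 4) appears 1× in E1 but 0× in E2.

no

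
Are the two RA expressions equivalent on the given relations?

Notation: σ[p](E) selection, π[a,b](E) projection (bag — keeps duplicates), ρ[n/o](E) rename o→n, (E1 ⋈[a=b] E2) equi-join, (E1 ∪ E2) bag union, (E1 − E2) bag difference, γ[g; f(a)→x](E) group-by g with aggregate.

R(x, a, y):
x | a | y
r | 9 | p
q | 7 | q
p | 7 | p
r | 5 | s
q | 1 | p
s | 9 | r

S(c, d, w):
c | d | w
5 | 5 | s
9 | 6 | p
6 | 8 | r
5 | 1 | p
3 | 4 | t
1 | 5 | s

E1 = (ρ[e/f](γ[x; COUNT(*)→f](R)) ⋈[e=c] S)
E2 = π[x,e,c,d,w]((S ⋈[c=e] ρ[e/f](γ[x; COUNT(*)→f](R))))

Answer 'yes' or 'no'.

E1 stepwise |·|:
  R → 6
  γ[x; COUNT(*)→f](R) → 4
  ρ[e/f](γ[x; COUNT(*)→f](R)) → 4
  S → 6
  (ρ[e/f](γ[x; COUNT(*)→f](R)) ⋈[e=c] S) → 2
E2 stepwise |·|:
  S → 6
  R → 6
  γ[x; COUNT(*)→f](R) → 4
  ρ[e/f](γ[x; COUNT(*)→f](R)) → 4
  (S ⋈[c=e] ρ[e/f](γ[x; COUNT(*)→f](R))) → 2
  π[x,e,c,d,w]((S ⋈[c=e] ρ[e/f](γ[x; COUNT(*)→f](R)))) → 2

E1 and E2 produce the same multiset:
x | e | c | d | w
p | 1 | 1 | 5 | s
s | 1 | 1 | 5 | s

yes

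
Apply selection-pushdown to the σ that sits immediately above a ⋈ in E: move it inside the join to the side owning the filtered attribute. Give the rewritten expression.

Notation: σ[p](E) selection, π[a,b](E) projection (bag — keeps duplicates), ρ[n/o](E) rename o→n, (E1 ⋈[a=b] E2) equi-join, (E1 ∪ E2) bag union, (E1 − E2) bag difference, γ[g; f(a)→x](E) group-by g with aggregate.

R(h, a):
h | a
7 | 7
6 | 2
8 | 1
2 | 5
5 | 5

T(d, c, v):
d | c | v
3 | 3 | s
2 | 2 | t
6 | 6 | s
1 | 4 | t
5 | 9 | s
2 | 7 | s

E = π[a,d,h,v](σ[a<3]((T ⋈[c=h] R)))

σ filters on a, owned by the right side.
E' = π[a,d,h,v]((T ⋈[c=h] σ[a<3](R)))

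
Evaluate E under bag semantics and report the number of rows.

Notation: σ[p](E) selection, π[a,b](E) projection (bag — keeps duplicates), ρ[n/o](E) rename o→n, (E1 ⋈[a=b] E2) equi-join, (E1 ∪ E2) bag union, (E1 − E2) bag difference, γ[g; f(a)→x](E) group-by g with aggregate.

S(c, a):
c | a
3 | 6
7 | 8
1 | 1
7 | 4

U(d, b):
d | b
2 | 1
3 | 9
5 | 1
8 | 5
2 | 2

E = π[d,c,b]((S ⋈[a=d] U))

Row counts bottom-up:
  S → 4
  U → 5
  (S ⋈[a=d] U) → 1
  π[d,c,b]((S ⋈[a=d] U)) → 1

|E| = 1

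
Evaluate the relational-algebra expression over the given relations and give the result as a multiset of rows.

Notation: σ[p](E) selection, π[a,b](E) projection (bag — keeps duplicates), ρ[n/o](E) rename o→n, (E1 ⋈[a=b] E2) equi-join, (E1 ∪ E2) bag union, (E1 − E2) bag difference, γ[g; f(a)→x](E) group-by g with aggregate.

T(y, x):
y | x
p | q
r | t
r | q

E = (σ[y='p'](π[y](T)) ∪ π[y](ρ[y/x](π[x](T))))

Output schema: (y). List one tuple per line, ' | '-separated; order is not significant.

Per-node cardinality:
  T → 3
  π[y](T) → 3
  σ[y='p'](π[y](T)) → 1
  T → 3
  π[x](T) → 3
  ρ[y/x](π[x](T)) → 3
  π[y](ρ[y/x](π[x](T))) → 3
  (σ[y='p'](π[y](T)) ∪ π[y](ρ[y/x](π[x](T)))) → 4

== RESULT ==
y
p
q
q
t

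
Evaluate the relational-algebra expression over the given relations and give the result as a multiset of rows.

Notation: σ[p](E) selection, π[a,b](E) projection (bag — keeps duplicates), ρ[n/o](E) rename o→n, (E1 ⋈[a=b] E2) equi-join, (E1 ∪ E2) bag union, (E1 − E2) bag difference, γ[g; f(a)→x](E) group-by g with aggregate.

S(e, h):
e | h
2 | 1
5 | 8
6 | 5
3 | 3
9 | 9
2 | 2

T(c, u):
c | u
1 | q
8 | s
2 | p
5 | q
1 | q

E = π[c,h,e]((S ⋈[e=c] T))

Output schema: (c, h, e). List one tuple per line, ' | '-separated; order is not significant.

Row counts bottom-up:
  S → 6
  T → 5
  (S ⋈[e=c] T) → 3
  π[c,h,e]((S ⋈[e=c] T)) → 3

== RESULT ==
c | h | e
2 | 1 | 2
2 | 2 | 2
5 | 8 | 5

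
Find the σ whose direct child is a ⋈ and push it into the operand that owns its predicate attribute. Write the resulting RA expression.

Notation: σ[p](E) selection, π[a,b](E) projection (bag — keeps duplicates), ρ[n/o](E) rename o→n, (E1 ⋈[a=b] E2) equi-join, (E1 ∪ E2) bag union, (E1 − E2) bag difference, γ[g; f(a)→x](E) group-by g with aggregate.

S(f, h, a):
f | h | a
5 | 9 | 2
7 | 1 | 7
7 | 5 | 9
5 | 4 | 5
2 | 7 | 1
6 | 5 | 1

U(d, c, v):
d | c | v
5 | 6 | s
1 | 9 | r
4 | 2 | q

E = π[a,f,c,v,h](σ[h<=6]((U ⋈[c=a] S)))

σ filters on h, owned by the right side.
E' = π[a,f,c,v,h]((U ⋈[c=a] σ[h<=6](S)))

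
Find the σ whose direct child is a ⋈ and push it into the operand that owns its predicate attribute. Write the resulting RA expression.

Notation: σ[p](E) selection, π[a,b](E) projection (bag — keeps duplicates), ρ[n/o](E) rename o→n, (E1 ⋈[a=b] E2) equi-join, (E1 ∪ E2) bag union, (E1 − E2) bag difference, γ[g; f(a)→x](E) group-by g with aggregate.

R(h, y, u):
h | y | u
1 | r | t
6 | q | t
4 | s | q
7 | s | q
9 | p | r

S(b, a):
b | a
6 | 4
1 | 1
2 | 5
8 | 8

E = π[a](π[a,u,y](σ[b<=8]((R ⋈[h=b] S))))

σ filters on b, owned by the right side.
E' = π[a](π[a,u,y]((R ⋈[h=b] σ[b<=8](S))))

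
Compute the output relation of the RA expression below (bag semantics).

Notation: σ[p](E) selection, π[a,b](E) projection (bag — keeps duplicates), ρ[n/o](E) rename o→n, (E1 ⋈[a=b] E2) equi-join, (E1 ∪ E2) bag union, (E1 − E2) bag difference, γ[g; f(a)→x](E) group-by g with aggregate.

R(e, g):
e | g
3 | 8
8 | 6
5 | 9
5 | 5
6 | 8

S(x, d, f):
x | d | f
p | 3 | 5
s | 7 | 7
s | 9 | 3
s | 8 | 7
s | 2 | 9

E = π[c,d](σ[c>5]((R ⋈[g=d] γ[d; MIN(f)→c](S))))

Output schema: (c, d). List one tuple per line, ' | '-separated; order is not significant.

Subexpression sizes:
  R → 5
  S → 5
  γ[d; MIN(f)→c](S) → 5
  (R ⋈[g=d] γ[d; MIN(f)→c](S)) → 3
  σ[c>5]((R ⋈[g=d] γ[d; MIN(f)→c](S))) → 2
  π[c,d](σ[c>5]((R ⋈[g=d] γ[d; MIN(f)→c](S)))) → 2

== RESULT ==
c | d
7 | 8
7 | 8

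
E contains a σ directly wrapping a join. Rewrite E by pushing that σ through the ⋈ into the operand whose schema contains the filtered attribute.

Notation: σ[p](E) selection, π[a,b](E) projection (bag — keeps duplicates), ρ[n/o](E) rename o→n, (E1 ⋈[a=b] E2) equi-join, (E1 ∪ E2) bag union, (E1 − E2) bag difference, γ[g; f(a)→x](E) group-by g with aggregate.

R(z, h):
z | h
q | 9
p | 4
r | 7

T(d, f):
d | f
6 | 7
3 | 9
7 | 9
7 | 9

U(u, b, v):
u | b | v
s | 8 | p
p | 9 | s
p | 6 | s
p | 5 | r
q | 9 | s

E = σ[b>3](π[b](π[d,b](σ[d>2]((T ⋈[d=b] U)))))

σ filters on d, owned by the left side.
E' = σ[b>3](π[b](π[d,b]((σ[d>2](T) ⋈[d=b] U))))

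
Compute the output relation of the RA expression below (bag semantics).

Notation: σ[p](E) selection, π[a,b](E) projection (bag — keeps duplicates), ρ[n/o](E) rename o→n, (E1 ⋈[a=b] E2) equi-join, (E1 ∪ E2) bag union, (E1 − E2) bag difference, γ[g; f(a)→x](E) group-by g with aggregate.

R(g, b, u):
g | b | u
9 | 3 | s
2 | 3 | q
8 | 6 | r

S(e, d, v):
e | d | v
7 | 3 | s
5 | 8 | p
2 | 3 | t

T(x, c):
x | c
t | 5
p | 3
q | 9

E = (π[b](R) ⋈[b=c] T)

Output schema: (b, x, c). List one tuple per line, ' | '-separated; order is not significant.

Per-node cardinality:
  R → 3
  π[b](R) → 3
  T → 3
  (π[b](R) ⋈[b=c] T) → 2

== RESULT ==
b | x | c
3 | p | 3
3 | p | 3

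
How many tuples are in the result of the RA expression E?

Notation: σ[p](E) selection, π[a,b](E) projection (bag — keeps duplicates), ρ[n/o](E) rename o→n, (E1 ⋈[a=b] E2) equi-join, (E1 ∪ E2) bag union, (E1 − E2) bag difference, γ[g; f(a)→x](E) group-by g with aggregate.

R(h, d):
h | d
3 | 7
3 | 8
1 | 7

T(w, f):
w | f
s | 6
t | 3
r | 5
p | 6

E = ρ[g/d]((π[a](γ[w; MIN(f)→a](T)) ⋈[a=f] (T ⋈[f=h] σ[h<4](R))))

Row counts bottom-up:
  T → 4
  γ[w; MIN(f)→a](T) → 4
  π[a](γ[w; MIN(f)→a](T)) → 4
  T → 4
  R → 3
  σ[h<4](R) → 3
  (T ⋈[f=h] σ[h<4](R)) → 2
  (π[a](γ[w; MIN(f)→a](T)) ⋈[a=f] (T ⋈[f=h] σ[h<4](R))) → 2
  ρ[g/d]((π[a](γ[w; MIN(f)→a](T)) ⋈[a=f] (T ⋈[f=h] σ[h<4](R)))) → 2

|E| = 2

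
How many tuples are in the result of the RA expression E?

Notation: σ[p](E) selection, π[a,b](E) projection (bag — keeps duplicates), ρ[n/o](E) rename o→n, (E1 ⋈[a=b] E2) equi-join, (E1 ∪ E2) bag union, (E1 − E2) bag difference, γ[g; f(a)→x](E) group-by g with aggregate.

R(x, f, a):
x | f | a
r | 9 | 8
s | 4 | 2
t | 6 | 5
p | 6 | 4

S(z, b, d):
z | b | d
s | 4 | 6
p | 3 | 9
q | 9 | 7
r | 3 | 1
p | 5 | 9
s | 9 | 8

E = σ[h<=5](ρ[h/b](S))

Stepwise |·|:
  S → 6
  ρ[h/b](S) → 6
  σ[h<=5](ρ[h/b](S)) → 4

|E| = 4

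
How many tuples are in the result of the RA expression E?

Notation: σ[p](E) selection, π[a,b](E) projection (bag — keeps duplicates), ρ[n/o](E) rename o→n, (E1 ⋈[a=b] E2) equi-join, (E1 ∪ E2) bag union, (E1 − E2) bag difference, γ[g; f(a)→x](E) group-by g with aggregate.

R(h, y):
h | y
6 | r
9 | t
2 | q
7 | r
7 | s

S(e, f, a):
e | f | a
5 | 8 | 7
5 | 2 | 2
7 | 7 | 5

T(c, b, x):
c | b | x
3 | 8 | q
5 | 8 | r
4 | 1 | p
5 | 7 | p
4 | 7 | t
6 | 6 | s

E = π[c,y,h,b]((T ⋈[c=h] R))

Stepwise |·|:
  T → 6
  R → 5
  (T ⋈[c=h] R) → 1
  π[c,y,h,b]((T ⋈[c=h] R)) → 1

|E| = 1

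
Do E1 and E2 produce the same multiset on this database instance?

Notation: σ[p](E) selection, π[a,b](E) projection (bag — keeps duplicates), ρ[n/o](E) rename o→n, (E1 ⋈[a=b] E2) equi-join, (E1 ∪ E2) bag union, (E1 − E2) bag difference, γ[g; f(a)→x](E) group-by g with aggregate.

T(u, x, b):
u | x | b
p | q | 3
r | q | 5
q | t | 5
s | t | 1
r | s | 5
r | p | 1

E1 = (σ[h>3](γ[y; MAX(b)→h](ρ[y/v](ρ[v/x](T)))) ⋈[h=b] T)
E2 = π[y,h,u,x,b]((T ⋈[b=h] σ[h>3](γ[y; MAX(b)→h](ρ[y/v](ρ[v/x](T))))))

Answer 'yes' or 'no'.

E1 stepwise |·|:
  T → 6
  ρ[v/x](T) → 6
  ρ[y/v](ρ[v/x](T)) → 6
  γ[y; MAX(b)→h](ρ[y/v](ρ[v/x](T))) → 4
  σ[h>3](γ[y; MAX(b)→h](ρ[y/v](ρ[v/x](T)))) → 3
  T → 6
  (σ[h>3](γ[y; MAX(b)→h](ρ[y/v](ρ[v/x](T)))) ⋈[h=b] T) → 9
E2 stepwise |·|:
  T → 6
  T → 6
  ρ[v/x](T) → 6
  ρ[y/v](ρ[v/x](T)) → 6
  γ[y; MAX(b)→h](ρ[y/v](ρ[v/x](T))) → 4
  σ[h>3](γ[y; MAX(b)→h](ρ[y/v](ρ[v/x](T)))) → 3
  (T ⋈[b=h] σ[h>3](γ[y; MAX(b)→h](ρ[y/v](ρ[v/x](T))))) → 9
  π[y,h,u,x,b]((T ⋈[b=h] σ[h>3](γ[y; MAX(b)→h](ρ[y/v](ρ[v/x](T)))))) → 9

E1 and E2 produce the same multiset:
y | h | u | x | b
q | 5 | q | t | 5
q | 5 | r | q | 5
q | 5 | r | s | 5
s | 5 | q | t | 5
s | 5 | r | q | 5
s | 5 | r | s | 5
t | 5 | q | t | 5
t | 5 | r | q | 5
t | 5 | r | s | 5

yes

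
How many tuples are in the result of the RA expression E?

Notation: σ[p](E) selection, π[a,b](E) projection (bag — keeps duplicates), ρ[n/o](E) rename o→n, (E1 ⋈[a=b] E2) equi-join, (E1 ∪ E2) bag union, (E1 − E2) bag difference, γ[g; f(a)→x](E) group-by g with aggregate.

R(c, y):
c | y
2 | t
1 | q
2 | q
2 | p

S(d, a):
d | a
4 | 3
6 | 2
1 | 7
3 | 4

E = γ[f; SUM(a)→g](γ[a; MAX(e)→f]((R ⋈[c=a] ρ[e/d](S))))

Stepwise |·|:
  R → 4
  S → 4
  ρ[e/d](S) → 4
  (R ⋈[c=a] ρ[e/d](S)) → 3
  γ[a; MAX(e)→f]((R ⋈[c=a] ρ[e/d](S))) → 1
  γ[f; SUM(a)→g](γ[a; MAX(e)→f]((R ⋈[c=a] ρ[e/d](S)))) → 1

|E| = 1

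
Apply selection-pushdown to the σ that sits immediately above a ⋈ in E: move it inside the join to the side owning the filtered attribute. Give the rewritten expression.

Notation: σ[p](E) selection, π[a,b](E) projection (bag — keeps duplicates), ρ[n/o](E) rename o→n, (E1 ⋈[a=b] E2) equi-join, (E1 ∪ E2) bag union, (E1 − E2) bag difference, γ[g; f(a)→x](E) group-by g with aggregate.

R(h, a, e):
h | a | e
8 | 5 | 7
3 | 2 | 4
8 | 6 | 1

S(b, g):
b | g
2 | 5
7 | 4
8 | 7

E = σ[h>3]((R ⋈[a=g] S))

σ filters on h, owned by the left side.
E' = (σ[h>3](R) ⋈[a=g] S)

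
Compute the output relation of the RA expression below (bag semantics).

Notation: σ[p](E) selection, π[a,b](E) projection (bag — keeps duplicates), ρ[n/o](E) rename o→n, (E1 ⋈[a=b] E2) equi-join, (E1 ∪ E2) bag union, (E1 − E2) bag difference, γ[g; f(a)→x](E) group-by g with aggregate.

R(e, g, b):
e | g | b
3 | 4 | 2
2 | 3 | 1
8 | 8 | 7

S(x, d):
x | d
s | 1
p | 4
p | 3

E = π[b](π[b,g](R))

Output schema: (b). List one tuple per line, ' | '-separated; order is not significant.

Row counts bottom-up:
  R → 3
  π[b,g](R) → 3
  π[b](π[b,g](R)) → 3

== RESULT ==
b
1
2
7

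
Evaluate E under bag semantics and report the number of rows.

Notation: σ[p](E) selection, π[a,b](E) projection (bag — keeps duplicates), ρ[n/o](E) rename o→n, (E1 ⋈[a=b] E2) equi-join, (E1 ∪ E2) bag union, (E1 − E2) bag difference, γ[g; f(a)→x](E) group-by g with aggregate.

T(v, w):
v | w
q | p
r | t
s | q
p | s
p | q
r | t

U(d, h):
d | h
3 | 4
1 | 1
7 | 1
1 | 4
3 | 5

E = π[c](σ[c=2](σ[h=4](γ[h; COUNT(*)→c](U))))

Stepwise |·|:
  U → 5
  γ[h; COUNT(*)→c](U) → 3
  σ[h=4](γ[h; COUNT(*)→c](U)) → 1
  σ[c=2](σ[h=4](γ[h; COUNT(*)→c](U))) → 1
  π[c](σ[c=2](σ[h=4](γ[h; COUNT(*)→c](U)))) → 1

|E| = 1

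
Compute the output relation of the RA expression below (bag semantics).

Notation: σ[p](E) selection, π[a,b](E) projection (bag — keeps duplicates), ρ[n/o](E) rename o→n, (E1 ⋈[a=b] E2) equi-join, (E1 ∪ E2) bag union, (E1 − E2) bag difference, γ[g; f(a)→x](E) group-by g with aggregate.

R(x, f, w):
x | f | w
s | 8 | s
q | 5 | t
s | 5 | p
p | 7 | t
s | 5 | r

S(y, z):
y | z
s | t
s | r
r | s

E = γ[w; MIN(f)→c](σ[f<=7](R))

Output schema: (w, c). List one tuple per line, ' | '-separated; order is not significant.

Subexpression sizes:
  R → 5
  σ[f<=7](R) → 4
  γ[w; MIN(f)→c](σ[f<=7](R)) → 3

== RESULT ==
w | c
p | 5
r | 5
t | 5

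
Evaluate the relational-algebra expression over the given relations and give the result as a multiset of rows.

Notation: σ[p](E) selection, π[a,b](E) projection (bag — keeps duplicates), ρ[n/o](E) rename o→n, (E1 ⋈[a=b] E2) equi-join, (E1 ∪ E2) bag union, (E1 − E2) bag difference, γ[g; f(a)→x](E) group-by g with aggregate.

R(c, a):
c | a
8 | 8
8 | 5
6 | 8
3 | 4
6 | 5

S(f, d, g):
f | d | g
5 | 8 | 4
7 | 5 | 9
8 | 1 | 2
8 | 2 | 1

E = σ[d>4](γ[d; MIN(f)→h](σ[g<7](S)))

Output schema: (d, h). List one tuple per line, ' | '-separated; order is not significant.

Subexpression sizes:
  S → 4
  σ[g<7](S) → 3
  γ[d; MIN(f)→h](σ[g<7](S)) → 3
  σ[d>4](γ[d; MIN(f)→h](σ[g<7](S))) → 1

== RESULT ==
d | h
8 | 5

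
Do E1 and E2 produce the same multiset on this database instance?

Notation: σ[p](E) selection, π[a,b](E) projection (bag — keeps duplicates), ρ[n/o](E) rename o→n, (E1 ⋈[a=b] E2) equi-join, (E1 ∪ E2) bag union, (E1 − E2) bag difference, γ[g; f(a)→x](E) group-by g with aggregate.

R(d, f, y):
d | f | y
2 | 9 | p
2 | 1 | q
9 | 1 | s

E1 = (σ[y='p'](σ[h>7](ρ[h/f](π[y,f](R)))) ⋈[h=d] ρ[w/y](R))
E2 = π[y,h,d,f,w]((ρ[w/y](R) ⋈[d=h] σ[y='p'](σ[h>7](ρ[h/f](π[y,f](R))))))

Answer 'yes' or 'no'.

E1 row counts bottom-up:
  R → 3
  π[y,f](R) → 3
  ρ[h/f](π[y,f](R)) → 3
  σ[h>7](ρ[h/f](π[y,f](R))) → 1
  σ[y='p'](σ[h>7](ρ[h/f](π[y,f](R)))) → 1
  R → 3
  ρ[w/y](R) → 3
  (σ[y='p'](σ[h>7](ρ[h/f](π[y,f](R)))) ⋈[h=d] ρ[w/y](R)) → 1
E2 row counts bottom-up:
  R → 3
  ρ[w/y](R) → 3
  R → 3
  π[y,f](R) → 3
  ρ[h/f](π[y,f](R)) → 3
  σ[h>7](ρ[h/f](π[y,f](R))) → 1
  σ[y='p'](σ[h>7](ρ[h/f](π[y,f](R)))) → 1
  (ρ[w/y](R) ⋈[d=h] σ[y='p'](σ[h>7](ρ[h/f](π[y,f](R))))) → 1
  π[y,h,d,f,w]((ρ[w/y](R) ⋈[d=h] σ[y='p'](σ[h>7](ρ[h/f](π[y,f](R)))))) → 1

E1 and E2 produce the same multiset:
y | h | d | f | w
p | 9 | 9 | 1 | s

yes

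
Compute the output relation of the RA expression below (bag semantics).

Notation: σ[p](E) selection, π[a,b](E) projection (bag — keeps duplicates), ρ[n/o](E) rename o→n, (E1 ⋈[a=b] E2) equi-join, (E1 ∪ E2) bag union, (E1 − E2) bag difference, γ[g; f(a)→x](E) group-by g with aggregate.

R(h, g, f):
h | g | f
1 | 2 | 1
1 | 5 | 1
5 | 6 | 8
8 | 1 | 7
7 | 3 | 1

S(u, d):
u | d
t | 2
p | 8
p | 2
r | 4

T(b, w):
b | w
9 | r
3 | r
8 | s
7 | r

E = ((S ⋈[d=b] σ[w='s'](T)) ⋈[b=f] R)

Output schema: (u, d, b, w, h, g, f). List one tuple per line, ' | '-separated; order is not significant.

Stepwise |·|:
  S → 4
  T → 4
  σ[w='s'](T) → 1
  (S ⋈[d=b] σ[w='s'](T)) → 1
  R → 5
  ((S ⋈[d=b] σ[w='s'](T)) ⋈[b=f] R) → 1

== RESULT ==
u | d | b | w | h | g | f
p | 8 | 8 | s | 5 | 6 | 8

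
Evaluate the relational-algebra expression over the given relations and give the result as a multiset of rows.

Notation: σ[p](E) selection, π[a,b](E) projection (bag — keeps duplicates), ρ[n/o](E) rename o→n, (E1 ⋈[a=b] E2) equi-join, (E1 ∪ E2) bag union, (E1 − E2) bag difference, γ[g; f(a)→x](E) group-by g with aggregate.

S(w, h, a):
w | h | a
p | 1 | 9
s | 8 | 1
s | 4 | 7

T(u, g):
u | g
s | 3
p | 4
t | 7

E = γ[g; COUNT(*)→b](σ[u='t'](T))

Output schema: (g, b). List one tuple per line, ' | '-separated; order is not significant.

Row counts bottom-up:
  T → 3
  σ[u='t'](T) → 1
  γ[g; COUNT(*)→b](σ[u='t'](T)) → 1

== RESULT ==
g | b
7 | 1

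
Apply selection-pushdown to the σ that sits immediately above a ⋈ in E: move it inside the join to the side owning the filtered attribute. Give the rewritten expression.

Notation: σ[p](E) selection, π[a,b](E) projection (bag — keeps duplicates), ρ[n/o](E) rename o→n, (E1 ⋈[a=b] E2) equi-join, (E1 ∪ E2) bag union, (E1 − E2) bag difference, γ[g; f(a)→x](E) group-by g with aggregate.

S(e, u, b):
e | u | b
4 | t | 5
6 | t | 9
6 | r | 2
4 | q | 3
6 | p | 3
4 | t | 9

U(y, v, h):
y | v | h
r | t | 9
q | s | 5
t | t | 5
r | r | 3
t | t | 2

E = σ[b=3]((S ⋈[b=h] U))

σ filters on b, owned by the left side.
E' = (σ[b=3](S) ⋈[b=h] U)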